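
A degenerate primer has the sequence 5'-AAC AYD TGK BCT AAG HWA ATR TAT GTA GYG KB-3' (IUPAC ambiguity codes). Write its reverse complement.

5'-VMCRCTACATAYATTWDCTTAGVMCAHRTGTT-3'

Standard pairs A↔T, G↔C; ambiguity codes pair R↔Y, K↔M, W↔W, B↔V, D↔H. Complement (TTGTRHACMVGATTCDWTTAYATACATCRCMV), then reverse for 5'→3'.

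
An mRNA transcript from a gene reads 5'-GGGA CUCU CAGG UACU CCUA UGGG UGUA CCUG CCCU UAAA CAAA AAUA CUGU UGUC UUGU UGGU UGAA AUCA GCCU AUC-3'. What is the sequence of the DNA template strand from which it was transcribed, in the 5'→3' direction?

5'-GATAGGCTGATTTCAACCAACAAGACAACAGTATTTTTGTTTAAGGGCAGGTACACCCATAGGAGTACCTGAGAGTCCC-3'

Replace U with T to get the coding DNA strand: GGGACTCTCAGGTACTCCTATGGGTGTACCTGCCCTTAAACAAAAATACTGTTGTCTTGTTGGTTGAAATCAGCCTATC. The template strand is its reverse complement (complement CCCTGAGAGTCCATGAGGATACCCACATGGACGGGAATTTGTTTTTATGACAACAGAACAACCAACTTTAGTCGGATAG, then reverse).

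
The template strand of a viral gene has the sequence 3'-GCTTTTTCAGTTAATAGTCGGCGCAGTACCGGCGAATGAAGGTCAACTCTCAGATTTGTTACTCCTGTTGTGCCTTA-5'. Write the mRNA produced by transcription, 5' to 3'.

5'-CGAAAAAGUCAAUUAUCAGCCGCGUCAUGGCCGCUUACUUCCAGUUGAGAGUCUAAACAAUGAGGACAACACGGAAU-3'

Reading the template 3'→5' as shown, RNA polymerase pairs each base (A→U, T→A, G↔C) to build mRNA 5'→3' directly.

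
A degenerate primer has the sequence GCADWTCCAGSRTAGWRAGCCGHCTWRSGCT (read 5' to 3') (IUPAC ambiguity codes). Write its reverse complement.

5'-AGCSYWAGDCGGCTYWCTAYSCTGGAWHTGC-3'

Standard pairs A↔T, G↔C; ambiguity codes pair R↔Y, W↔W, S↔S, D↔H. Complement (CGTHWAGGTCSYATCWYTCGGCDGAWYSCGA), then reverse for 5'→3'.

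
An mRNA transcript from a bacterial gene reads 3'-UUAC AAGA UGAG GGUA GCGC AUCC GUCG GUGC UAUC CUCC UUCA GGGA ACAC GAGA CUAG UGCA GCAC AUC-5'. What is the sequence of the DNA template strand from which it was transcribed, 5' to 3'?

Written 5'→3' the mRNA is CUACACGACGUGAUCAGAGCACAAGGGACUUCCUCCUAUCGUGGCUGCCUACGCGAUGGGAGUAGAACAUU, so the coding DNA strand is CTACACGACGTGATCAGAGCACAAGGGACTTCCTCCTATCGTGGCTGCCTACGCGATGGGAGTAGAACATT. The template is its reverse complement.

5'-AATGTTCTACTCCCATCGCGTAGGCAGCCACGATAGGAGGAAGTCCCTTGTGCTCTGATCACGTCGTGTAG-3'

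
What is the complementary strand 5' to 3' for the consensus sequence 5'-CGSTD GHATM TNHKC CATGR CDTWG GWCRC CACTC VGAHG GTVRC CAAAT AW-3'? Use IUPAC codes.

Standard pairs A↔T, G↔C; ambiguity codes pair R↔Y, M↔K, W↔W, S↔S, D↔H, V↔B, N↔N. Complement (GCSAHCDTAKANDMGGTACYGHAWCCWGYGGTGAGBCTDCCABYGGTTTATW), then reverse for 5'→3'.

5′-WTATTTGGYBACCDTCBGAGTGGYGWCCWAHGYCATGGMDNAKATDCHASCG-3′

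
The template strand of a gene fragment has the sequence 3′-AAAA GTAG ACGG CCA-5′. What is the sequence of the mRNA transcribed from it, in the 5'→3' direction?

5′-UUUUCAUCUGCCGGU-3′

Reading the template 3'→5' as shown, RNA polymerase pairs each base (A→U, T→A, G↔C) to build mRNA 5'→3' directly.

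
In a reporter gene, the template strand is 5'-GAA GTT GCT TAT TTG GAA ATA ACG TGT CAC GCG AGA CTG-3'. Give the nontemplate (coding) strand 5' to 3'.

The coding strand is complementary and antiparallel to the template: take the complement (A↔T, G↔C) and reverse.

5'-CAGTCTCGCGTGACACGTTATTTCCAAATAAGCAACTTC-3'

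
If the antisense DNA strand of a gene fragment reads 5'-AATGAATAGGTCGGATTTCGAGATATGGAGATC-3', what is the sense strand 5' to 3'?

5′-GATCTCCATATCTCGAAATCCGACCTATTCATT-3′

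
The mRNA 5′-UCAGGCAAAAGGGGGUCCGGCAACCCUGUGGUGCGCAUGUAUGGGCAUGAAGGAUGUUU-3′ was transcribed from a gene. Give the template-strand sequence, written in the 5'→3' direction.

5'-AAACATCCTTCATGCCCATACATGCGCACCACAGGGTTGCCGGACCCCCTTTTGCCTGA-3'

Replace U with T to get the coding DNA strand: TCAGGCAAAAGGGGGTCCGGCAACCCTGTGGTGCGCATGTATGGGCATGAAGGATGTTT. The template strand is its reverse complement (complement AGTCCGTTTTCCCCCAGGCCGTTGGGACACCACGCGTACATACCCGTACTTCCTACAAA, then reverse).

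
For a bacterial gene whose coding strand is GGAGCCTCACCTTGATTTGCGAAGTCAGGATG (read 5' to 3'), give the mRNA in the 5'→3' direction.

5'-GGAGCCUCACCUUGAUUUGCGAAGUCAGGAUG-3'

mRNA has the coding-strand sequence with U in place of T.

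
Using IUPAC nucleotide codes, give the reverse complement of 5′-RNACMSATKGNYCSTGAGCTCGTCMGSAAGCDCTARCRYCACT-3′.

5'-AGTGRYGYTAGHGCTTSCKGACGAGCTCASGRNCMATSKGTNY-3'

Standard pairs A↔T, G↔C; ambiguity codes pair R↔Y, M↔K, S↔S, D↔H, N↔N. Complement (YNTGKSTAMCNRGSACTCGAGCAGKCSTTCGHGATYGYRGTGA), then reverse for 5'→3'.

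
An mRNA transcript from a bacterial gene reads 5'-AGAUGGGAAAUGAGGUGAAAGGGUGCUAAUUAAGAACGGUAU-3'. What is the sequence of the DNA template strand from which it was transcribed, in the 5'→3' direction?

Replace U with T to get the coding DNA strand: AGATGGGAAATGAGGTGAAAGGGTGCTAATTAAGAACGGTAT. The template strand is its reverse complement (complement TCTACCCTTTACTCCACTTTCCCACGATTAATTCTTGCCATA, then reverse).

5'-ATACCGTTCTTAATTAGCACCCTTTCACCTCATTTCCCATCT-3'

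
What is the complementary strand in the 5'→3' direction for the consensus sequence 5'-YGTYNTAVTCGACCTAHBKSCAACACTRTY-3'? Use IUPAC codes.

Standard pairs A↔T, G↔C; ambiguity codes pair R↔Y, K↔M, S↔S, B↔V, H↔D, N↔N. Complement (RCARNATBAGCTGGATDVMSGTTGTGAYAR), then reverse for 5'→3'.

5'-RAYAGTGTTGSMVDTAGGTCGABTANRACR-3'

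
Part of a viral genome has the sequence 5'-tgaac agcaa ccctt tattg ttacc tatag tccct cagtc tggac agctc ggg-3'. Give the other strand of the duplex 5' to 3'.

5'-CCCGAGCTGTCCAGACTGAGGGACTATAGGTAACAATAAAGGGTTGCTGTTCA-3'

The complement of TGAACAGCAACCCTTTATTGTTACCTATAGTCCCTCAGTCTGGACAGCTCGGG is ACTTGTCGTTGGGAAATAACAATGGATATCAGGGAGTCAGACCTGTCGAGCCC (A↔T, G↔C). DNA strands are antiparallel, so the complementary strand runs 3'→5'; reversing gives the 5'→3' form.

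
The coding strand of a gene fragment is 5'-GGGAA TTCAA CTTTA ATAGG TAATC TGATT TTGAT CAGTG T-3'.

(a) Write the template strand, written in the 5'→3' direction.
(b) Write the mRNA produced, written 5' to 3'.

(a) 5'-ACACTGATCAAAATCAGATTACCTATTAAAGTTGAATTCCC-3'
(b) 5′-GGGAAUUCAACUUUAAUAGGUAAUCUGAUUUUGAUCAGUGU-3′

(a) The template strand is the reverse complement of the coding strand: complement CCCTTAAGTTGAAATTATCCATTAGACTAAAACTAGTCACA, then reverse.
(b) mRNA matches the coding strand with T→U.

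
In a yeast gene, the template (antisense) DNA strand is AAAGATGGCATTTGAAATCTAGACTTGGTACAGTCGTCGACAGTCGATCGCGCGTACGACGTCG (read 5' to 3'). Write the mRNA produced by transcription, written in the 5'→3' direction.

RNA polymerase reads the template 3'→5' and synthesizes mRNA 5'→3' by base-pairing (A→U, T→A, G↔C). The complement of the template is TTTCTACCGTAAACTTTAGATCTGAACCATGTCAGCAGCTGTCAGCTAGCGCGCATGCTGCAGC; antiparallel, so 5'→3' the coding strand is CGACGTCGTACGCGCGATCGACTGTCGACGACTGTACCAAGTCTAGATTTCAAATGCCATCTTT. Replace T with U for the mRNA.

5'-CGACGUCGUACGCGCGAUCGACUGUCGACGACUGUACCAAGUCUAGAUUUCAAAUGCCAUCUUU-3'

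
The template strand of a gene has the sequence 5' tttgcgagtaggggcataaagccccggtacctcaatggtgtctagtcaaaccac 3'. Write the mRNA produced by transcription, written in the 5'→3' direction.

5'-GUGGUUUGACUAGACACCAUUGAGGUACCGGGGCUUUAUGCCCCUACUCGCAAA-3'

RNA polymerase reads the template 3'→5' and synthesizes mRNA 5'→3' by base-pairing (A→U, T→A, G↔C). The complement of the template is AAACGCTCATCCCCGTATTTCGGGGCCATGGAGTTACCACAGATCAGTTTGGTG; antiparallel, so 5'→3' the coding strand is GTGGTTTGACTAGACACCATTGAGGTACCGGGGCTTTATGCCCCTACTCGCAAA. Replace T with U for the mRNA.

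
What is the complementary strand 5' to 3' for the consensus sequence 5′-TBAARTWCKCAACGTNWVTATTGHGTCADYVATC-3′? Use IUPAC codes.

Standard pairs A↔T, G↔C; ambiguity codes pair R↔Y, K↔M, W↔W, B↔V, D↔H, N↔N. Complement (AVTTYAWGMGTTGCANWBATAACDCAGTHRBTAG), then reverse for 5'→3'.

5'-GATBRHTGACDCAATABWNACGTTGMGWAYTTVA-3'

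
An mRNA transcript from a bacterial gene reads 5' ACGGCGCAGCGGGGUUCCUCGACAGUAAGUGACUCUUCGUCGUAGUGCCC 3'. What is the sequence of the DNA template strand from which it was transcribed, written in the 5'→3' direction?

Replace U with T to get the coding DNA strand: ACGGCGCAGCGGGGTTCCTCGACAGTAAGTGACTCTTCGTCGTAGTGCCC. The template strand is its reverse complement (complement TGCCGCGTCGCCCCAAGGAGCTGTCATTCACTGAGAAGCAGCATCACGGG, then reverse).

5'-GGGCACTACGACGAAGAGTCACTTACTGTCGAGGAACCCCGCTGCGCCGT-3'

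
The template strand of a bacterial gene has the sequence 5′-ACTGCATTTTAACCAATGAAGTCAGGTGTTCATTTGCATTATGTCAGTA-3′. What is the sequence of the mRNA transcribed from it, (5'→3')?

5'-UACUGACAUAAUGCAAAUGAACACCUGACUUCAUUGGUUAAAAUGCAGU-3'

The mRNA has the sequence of the coding strand (reverse complement of the template) with T→U. Reverse complement of ACTGCATTTTAACCAATGAAGTCAGGTGTTCATTTGCATTATGTCAGTA is TACTGACATAATGCAAATGAACACCTGACTTCATTGGTTAAAATGCAGT; then T→U.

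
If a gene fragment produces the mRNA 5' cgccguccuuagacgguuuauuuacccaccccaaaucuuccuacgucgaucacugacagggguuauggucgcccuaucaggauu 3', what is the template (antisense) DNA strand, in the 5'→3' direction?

Replace U with T to get the coding DNA strand: CGCCGTCCTTAGACGGTTTATTTACCCACCCCAAATCTTCCTACGTCGATCACTGACAGGGGTTATGGTCGCCCTATCAGGATT. The template strand is its reverse complement (complement GCGGCAGGAATCTGCCAAATAAATGGGTGGGGTTTAGAAGGATGCAGCTAGTGACTGTCCCCAATACCAGCGGGATAGTCCTAA, then reverse).

5'-AATCCTGATAGGGCGACCATAACCCCTGTCAGTGATCGACGTAGGAAGATTTGGGGTGGGTAAATAAACCGTCTAAGGACGGCG-3'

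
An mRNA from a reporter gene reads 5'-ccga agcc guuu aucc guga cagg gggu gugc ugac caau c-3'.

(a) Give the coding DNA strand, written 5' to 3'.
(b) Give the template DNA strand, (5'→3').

(a) 5'-CCGAAGCCGTTTATCCGTGACAGGGGGTGTGCTGACCAATC-3'
(b) 5'-GATTGGTCAGCACACCCCCTGTCACGGATAAACGGCTTCGG-3'

(a) The coding strand matches the mRNA with U→T.
(b) The template strand is the reverse complement of the coding strand.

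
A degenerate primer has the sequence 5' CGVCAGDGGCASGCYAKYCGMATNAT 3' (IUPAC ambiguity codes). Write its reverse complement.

Standard pairs A↔T, G↔C; ambiguity codes pair Y↔R, M↔K, S↔S, D↔H, V↔B, N↔N. Complement (GCBGTCHCCGTSCGRTMRGCKTANTA), then reverse for 5'→3'.

5'-ATNATKCGRMTRGCSTGCCHCTGBCG-3'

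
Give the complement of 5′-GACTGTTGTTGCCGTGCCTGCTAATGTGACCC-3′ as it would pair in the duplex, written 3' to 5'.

Base-pairing A↔T, G↔C gives the complement. The complementary strand is antiparallel, so paired with a 5'→3' strand it runs 3'→5'.

3'-CTGACAACAACGGCACGGACGATTACACTGGG-5'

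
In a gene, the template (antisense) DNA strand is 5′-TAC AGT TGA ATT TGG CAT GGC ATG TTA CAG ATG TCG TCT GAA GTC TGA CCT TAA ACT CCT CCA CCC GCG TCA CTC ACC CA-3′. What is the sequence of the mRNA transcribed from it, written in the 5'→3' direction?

5'-UGGGUGAGUGACGCGGGUGGAGGAGUUUAAGGUCAGACUUCAGACGACAUCUGUAACAUGCCAUGCCAAAUUCAACUGUA-3'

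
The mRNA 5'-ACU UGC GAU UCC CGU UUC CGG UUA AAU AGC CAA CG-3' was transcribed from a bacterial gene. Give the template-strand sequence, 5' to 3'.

5'-CGTTGGCTATTTAACCGGAAACGGGAATCGCAAGT-3'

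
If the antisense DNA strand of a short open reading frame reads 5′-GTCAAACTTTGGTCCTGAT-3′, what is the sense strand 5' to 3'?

The coding strand is complementary and antiparallel to the template: take the complement (A↔T, G↔C) and reverse.

5'-ATCAGGACCAAAGTTTGAC-3'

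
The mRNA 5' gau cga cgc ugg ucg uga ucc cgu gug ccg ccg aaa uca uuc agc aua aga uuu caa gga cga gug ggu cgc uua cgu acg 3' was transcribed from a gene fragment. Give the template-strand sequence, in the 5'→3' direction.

Replace U with T to get the coding DNA strand: GATCGACGCTGGTCGTGATCCCGTGTGCCGCCGAAATCATTCAGCATAAGATTTCAAGGACGAGTGGGTCGCTTACGTACG. The template strand is its reverse complement (complement CTAGCTGCGACCAGCACTAGGGCACACGGCGGCTTTAGTAAGTCGTATTCTAAAGTTCCTGCTCACCCAGCGAATGCATGC, then reverse).

5'-CGTACGTAAGCGACCCACTCGTCCTTGAAATCTTATGCTGAATGATTTCGGCGGCACACGGGATCACGACCAGCGTCGATC-3'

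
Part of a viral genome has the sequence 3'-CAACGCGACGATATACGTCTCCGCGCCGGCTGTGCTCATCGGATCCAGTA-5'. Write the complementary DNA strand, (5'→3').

5′-GTTGCGCTGCTATATGCAGAGGCGCGGCCGACACGAGTAGCCTAGGTCAT-3′

The strand is given 3'→5', so its complement runs 5'→3' in the same left-to-right order: pair each base A↔T, G↔C.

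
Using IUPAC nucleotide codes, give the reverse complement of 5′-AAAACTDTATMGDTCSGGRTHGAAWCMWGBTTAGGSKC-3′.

Standard pairs A↔T, G↔C; ambiguity codes pair R↔Y, M↔K, W↔W, S↔S, B↔V, D↔H. Complement (TTTTGAHATAKCHAGSCCYADCTTWGKWCVAATCCSMG), then reverse for 5'→3'.

5'-GMSCCTAAVCWKGWTTCDAYCCSGAHCKATAHAGTTTT-3'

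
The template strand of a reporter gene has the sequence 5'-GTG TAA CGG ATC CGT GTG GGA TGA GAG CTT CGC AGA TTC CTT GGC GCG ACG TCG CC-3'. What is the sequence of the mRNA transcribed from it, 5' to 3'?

The mRNA has the sequence of the coding strand (reverse complement of the template) with T→U. Reverse complement of GTGTAACGGATCCGTGTGGGATGAGAGCTTCGCAGATTCCTTGGCGCGACGTCGCC is GGCGACGTCGCGCCAAGGAATCTGCGAAGCTCTCATCCCACACGGATCCGTTACAC; then T→U.

5'-GGCGACGUCGCGCCAAGGAAUCUGCGAAGCUCUCAUCCCACACGGAUCCGUUACAC-3'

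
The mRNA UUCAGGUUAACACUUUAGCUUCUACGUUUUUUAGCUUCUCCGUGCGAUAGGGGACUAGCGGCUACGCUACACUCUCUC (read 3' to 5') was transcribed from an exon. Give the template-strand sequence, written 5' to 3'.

Written 5'→3' the mRNA is CUCUCUCACAUCGCAUCGGCGAUCAGGGGAUAGCGUGCCUCUUCGAUUUUUUGCAUCUUCGAUUUCACAAUUGGACUU, so the coding DNA strand is CTCTCTCACATCGCATCGGCGATCAGGGGATAGCGTGCCTCTTCGATTTTTTGCATCTTCGATTTCACAATTGGACTT. The template is its reverse complement.

5'-AAGTCCAATTGTGAAATCGAAGATGCAAAAAATCGAAGAGGCACGCTATCCCCTGATCGCCGATGCGATGTGAGAGAG-3'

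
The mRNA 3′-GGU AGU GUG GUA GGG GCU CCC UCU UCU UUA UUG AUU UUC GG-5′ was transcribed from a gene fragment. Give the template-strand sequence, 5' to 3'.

Written 5'→3' the mRNA is GGCUUUUAGUUAUUUCUUCUCCCUCGGGGAUGGUGUGAUGG, so the coding DNA strand is GGCTTTTAGTTATTTCTTCTCCCTCGGGGATGGTGTGATGG. The template is its reverse complement.

5'-CCATCACACCATCCCCGAGGGAGAAGAAATAACTAAAAGCC-3'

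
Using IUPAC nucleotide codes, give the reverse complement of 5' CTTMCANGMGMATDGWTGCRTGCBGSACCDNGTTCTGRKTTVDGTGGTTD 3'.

5'-HAACCACHBAAMYCAGAACNHGGTSCVGCAYGCAWCHATKCKCNTGKAAG-3'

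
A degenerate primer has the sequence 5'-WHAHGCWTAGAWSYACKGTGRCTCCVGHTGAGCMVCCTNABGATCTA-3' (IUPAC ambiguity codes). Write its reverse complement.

Standard pairs A↔T, G↔C; ambiguity codes pair R↔Y, M↔K, W↔W, S↔S, B↔V, H↔D, N↔N. Complement (WDTDCGWATCTWSRTGMCACYGAGGBCDACTCGKBGGANTVCTAGAT), then reverse for 5'→3'.

5'-TAGATCVTNAGGBKGCTCADCBGGAGYCACMGTRSWTCTAWGCDTDW-3'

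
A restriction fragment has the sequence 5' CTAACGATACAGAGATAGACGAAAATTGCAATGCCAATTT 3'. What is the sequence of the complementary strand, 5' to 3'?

The complement of CTAACGATACAGAGATAGACGAAAATTGCAATGCCAATTT is GATTGCTATGTCTCTATCTGCTTTTAACGTTACGGTTAAA (A↔T, G↔C). DNA strands are antiparallel, so the complementary strand runs 3'→5'; reversing gives the 5'→3' form.

5'-AAATTGGCATTGCAATTTTCGTCTATCTCTGTATCGTTAG-3'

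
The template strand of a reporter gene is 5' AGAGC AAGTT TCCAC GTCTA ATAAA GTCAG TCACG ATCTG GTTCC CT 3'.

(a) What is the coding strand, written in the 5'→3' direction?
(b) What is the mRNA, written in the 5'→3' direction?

(a) 5'-AGGGAACCAGATCGTGACTGACTTTATTAGACGTGGAAACTTGCTCT-3'
(b) 5'-AGGGAACCAGAUCGUGACUGACUUUAUUAGACGUGGAAACUUGCUCU-3'

(a) The coding strand is the reverse complement of the template: complement TCTCGTTCAAAGGTGCAGATTATTTCAGTCAGTGCTAGACCAAGGGA, then reverse.
(b) mRNA has the coding-strand sequence with T→U.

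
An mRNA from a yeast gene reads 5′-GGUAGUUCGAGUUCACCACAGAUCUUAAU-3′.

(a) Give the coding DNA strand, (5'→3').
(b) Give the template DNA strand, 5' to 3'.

(a) The coding strand matches the mRNA with U→T.
(b) The template strand is the reverse complement of the coding strand.

(a) 5'-GGTAGTTCGAGTTCACCACAGATCTTAAT-3'
(b) 5'-ATTAAGATCTGTGGTGAACTCGAACTACC-3'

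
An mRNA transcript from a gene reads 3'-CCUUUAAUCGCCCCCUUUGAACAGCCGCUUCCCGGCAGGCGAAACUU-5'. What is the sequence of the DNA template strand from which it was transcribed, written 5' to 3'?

5'-GGAAATTAGCGGGGGAAACTTGTCGGCGAAGGGCCGTCCGCTTTGAA-3'

Written 5'→3' the mRNA is UUCAAAGCGGACGGCCCUUCGCCGACAAGUUUCCCCCGCUAAUUUCC, so the coding DNA strand is TTCAAAGCGGACGGCCCTTCGCCGACAAGTTTCCCCCGCTAATTTCC. The template is its reverse complement.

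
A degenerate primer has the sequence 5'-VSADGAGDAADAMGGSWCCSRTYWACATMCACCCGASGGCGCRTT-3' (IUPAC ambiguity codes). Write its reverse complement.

Standard pairs A↔T, G↔C; ambiguity codes pair R↔Y, M↔K, W↔W, S↔S, D↔H, V↔B. Complement (BSTHCTCHTTHTKCCSWGGSYARWTGTAKGTGGGCTSCCGCGYAA), then reverse for 5'→3'.

5′-AAYGCGCCSTCGGGTGKATGTWRAYSGGWSCCKTHTTHCTCHTSB-3′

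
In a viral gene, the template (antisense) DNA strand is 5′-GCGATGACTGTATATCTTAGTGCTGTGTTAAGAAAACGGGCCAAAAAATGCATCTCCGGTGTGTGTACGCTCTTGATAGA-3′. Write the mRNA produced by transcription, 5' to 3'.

5'-UCUAUCAAGAGCGUACACACACCGGAGAUGCAUUUUUUGGCCCGUUUUCUUAACACAGCACUAAGAUAUACAGUCAUCGC-3'

The mRNA has the sequence of the coding strand (reverse complement of the template) with T→U. Reverse complement of GCGATGACTGTATATCTTAGTGCTGTGTTAAGAAAACGGGCCAAAAAATGCATCTCCGGTGTGTGTACGCTCTTGATAGA is TCTATCAAGAGCGTACACACACCGGAGATGCATTTTTTGGCCCGTTTTCTTAACACAGCACTAAGATATACAGTCATCGC; then T→U.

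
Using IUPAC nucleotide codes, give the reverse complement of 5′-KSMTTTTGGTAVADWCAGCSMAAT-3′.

5'-ATTKSGCTGWHTBTACCAAAAKSM-3'

Standard pairs A↔T, G↔C; ambiguity codes pair M↔K, W↔W, S↔S, D↔H, V↔B. Complement (MSKAAAACCATBTHWGTCGSKTTA), then reverse for 5'→3'.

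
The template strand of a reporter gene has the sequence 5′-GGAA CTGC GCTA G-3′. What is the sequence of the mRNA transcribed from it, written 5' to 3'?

5'-CUAGCGCAGUUCC-3'

RNA polymerase reads the template 3'→5' and synthesizes mRNA 5'→3' by base-pairing (A→U, T→A, G↔C). The complement of the template is CCTTGACGCGATC; antiparallel, so 5'→3' the coding strand is CTAGCGCAGTTCC. Replace T with U for the mRNA.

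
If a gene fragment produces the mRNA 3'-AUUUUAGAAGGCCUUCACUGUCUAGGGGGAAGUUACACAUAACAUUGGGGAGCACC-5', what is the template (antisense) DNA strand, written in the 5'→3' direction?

Written 5'→3' the mRNA is CCACGAGGGGUUACAAUACACAUUGAAGGGGGAUCUGUCACUUCCGGAAGAUUUUA, so the coding DNA strand is CCACGAGGGGTTACAATACACATTGAAGGGGGATCTGTCACTTCCGGAAGATTTTA. The template is its reverse complement.

5'-TAAAATCTTCCGGAAGTGACAGATCCCCCTTCAATGTGTATTGTAACCCCTCGTGG-3'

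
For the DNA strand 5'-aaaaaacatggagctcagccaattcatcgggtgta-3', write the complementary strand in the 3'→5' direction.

Base-pairing A↔T, G↔C gives the complement. The complementary strand is antiparallel, so paired with a 5'→3' strand it runs 3'→5'.

3′-TTTTTTGTACCTCGAGTCGGTTAAGTAGCCCACAT-5′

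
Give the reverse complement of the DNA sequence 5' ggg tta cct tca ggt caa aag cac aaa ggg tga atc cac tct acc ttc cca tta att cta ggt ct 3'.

5'-AGACCTAGAATTAATGGGAAGGTAGAGTGGATTCACCCTTTGTGCTTTTGACCTGAAGGTAACCC-3'

Reading the sequence 3'→5' and pairing each base (A↔T, G↔C) gives the reverse complement directly.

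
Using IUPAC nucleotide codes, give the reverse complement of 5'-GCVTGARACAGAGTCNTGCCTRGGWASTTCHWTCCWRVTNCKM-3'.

5'-KMGNABYWGGAWDGAASTWCCYAGGCANGACTCTGTYTCABGC-3'

Standard pairs A↔T, G↔C; ambiguity codes pair R↔Y, M↔K, W↔W, S↔S, H↔D, V↔B, N↔N. Complement (CGBACTYTGTCTCAGNACGGAYCCWTSAAGDWAGGWYBANGMK), then reverse for 5'→3'.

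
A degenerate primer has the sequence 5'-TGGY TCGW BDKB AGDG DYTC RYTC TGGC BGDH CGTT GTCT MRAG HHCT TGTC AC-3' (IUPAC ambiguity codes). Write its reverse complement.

5'-GTGACAAGDDCTYKAGACAACGDHCVGCCAGARYGARHCHCTVMHVWCGARCCA-3'

Standard pairs A↔T, G↔C; ambiguity codes pair R↔Y, M↔K, W↔W, B↔V, D↔H. Complement (ACCRAGCWVHMVTCHCHRAGYRAGACCGVCHDGCAACAGAKYTCDDGAACAGTG), then reverse for 5'→3'.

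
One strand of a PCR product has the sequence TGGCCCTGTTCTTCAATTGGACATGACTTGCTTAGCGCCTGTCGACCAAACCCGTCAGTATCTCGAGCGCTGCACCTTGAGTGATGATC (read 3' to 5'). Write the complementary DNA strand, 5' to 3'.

5'-ACCGGGACAAGAAGTTAACCTGTACTGAACGAATCGCGGACAGCTGGTTTGGGCAGTCATAGAGCTCGCGACGTGGAACTCACTACTAG-3'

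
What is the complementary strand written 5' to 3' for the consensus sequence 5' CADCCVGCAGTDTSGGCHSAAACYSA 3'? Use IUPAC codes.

Standard pairs A↔T, G↔C; ambiguity codes pair Y↔R, S↔S, D↔H, V↔B. Complement (GTHGGBCGTCAHASCCGDSTTTGRST), then reverse for 5'→3'.

5'-TSRGTTTSDGCCSAHACTGCBGGHTG-3'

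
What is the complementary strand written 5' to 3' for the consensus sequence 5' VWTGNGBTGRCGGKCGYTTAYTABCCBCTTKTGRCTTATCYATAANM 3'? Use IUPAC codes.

5'-KNTTATRGATAAGYCAMAAGVGGVTARTAARCGMCCGYCAVCNCAWB-3'

Standard pairs A↔T, G↔C; ambiguity codes pair R↔Y, M↔K, W↔W, B↔V, N↔N. Complement (BWACNCVACYGCCMGCRAATRATVGGVGAAMACYGAATAGRTATTNK), then reverse for 5'→3'.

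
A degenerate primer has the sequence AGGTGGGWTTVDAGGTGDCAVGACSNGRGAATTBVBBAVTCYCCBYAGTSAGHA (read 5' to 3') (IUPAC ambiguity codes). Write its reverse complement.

5'-TDCTSACTRVGGRGABTVVBVAATTCYCNSGTCBTGHCACCTHBAAWCCCACCT-3'

Standard pairs A↔T, G↔C; ambiguity codes pair R↔Y, W↔W, S↔S, B↔V, D↔H, N↔N. Complement (TCCACCCWAABHTCCACHGTBCTGSNCYCTTAAVBVVTBAGRGGVRTCASTCDT), then reverse for 5'→3'.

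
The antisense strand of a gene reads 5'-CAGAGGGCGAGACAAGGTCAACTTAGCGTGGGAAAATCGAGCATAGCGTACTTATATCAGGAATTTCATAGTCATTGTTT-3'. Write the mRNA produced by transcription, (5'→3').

5'-AAACAAUGACUAUGAAAUUCCUGAUAUAAGUACGCUAUGCUCGAUUUUCCCACGCUAAGUUGACCUUGUCUCGCCCUCUG-3'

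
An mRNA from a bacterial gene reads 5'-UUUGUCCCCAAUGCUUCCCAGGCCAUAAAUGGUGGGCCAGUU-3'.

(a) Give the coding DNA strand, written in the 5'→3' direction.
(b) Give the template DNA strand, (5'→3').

(a) The coding strand matches the mRNA with U→T.
(b) The template strand is the reverse complement of the coding strand.

(a) 5'-TTTGTCCCCAATGCTTCCCAGGCCATAAATGGTGGGCCAGTT-3'
(b) 5'-AACTGGCCCACCATTTATGGCCTGGGAAGCATTGGGGACAAA-3'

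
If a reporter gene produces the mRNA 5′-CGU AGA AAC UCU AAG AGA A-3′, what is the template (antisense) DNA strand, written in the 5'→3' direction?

Replace U with T to get the coding DNA strand: CGTAGAAACTCTAAGAGAA. The template strand is its reverse complement (complement GCATCTTTGAGATTCTCTT, then reverse).

5′-TTCTCTTAGAGTTTCTACG-3′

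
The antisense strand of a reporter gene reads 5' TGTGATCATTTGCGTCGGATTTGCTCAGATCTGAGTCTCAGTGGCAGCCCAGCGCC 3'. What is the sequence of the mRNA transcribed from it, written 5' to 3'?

5′-GGCGCUGGGCUGCCACUGAGACUCAGAUCUGAGCAAAUCCGACGCAAAUGAUCACA-3′

RNA polymerase reads the template 3'→5' and synthesizes mRNA 5'→3' by base-pairing (A→U, T→A, G↔C). The complement of the template is ACACTAGTAAACGCAGCCTAAACGAGTCTAGACTCAGAGTCACCGTCGGGTCGCGG; antiparallel, so 5'→3' the coding strand is GGCGCTGGGCTGCCACTGAGACTCAGATCTGAGCAAATCCGACGCAAATGATCACA. Replace T with U for the mRNA.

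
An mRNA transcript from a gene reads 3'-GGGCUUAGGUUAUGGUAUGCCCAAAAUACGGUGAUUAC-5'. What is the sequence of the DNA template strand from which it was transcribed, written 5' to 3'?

Written 5'→3' the mRNA is CAUUAGUGGCAUAAAACCCGUAUGGUAUUGGAUUCGGG, so the coding DNA strand is CATTAGTGGCATAAAACCCGTATGGTATTGGATTCGGG. The template is its reverse complement.

5'-CCCGAATCCAATACCATACGGGTTTTATGCCACTAATG-3'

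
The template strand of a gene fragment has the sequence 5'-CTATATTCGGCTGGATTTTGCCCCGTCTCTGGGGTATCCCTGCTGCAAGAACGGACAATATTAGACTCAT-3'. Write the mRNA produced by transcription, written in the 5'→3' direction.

5'-AUGAGUCUAAUAUUGUCCGUUCUUGCAGCAGGGAUACCCCAGAGACGGGGCAAAAUCCAGCCGAAUAUAG-3'

The mRNA has the sequence of the coding strand (reverse complement of the template) with T→U. Reverse complement of CTATATTCGGCTGGATTTTGCCCCGTCTCTGGGGTATCCCTGCTGCAAGAACGGACAATATTAGACTCAT is ATGAGTCTAATATTGTCCGTTCTTGCAGCAGGGATACCCCAGAGACGGGGCAAAATCCAGCCGAATATAG; then T→U.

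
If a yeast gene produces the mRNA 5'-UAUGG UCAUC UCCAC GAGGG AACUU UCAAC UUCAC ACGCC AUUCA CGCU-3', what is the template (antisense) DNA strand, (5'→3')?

Replace U with T to get the coding DNA strand: TATGGTCATCTCCACGAGGGAACTTTCAACTTCACACGCCATTCACGCT. The template strand is its reverse complement (complement ATACCAGTAGAGGTGCTCCCTTGAAAGTTGAAGTGTGCGGTAAGTGCGA, then reverse).

5'-AGCGTGAATGGCGTGTGAAGTTGAAAGTTCCCTCGTGGAGATGACCATA-3'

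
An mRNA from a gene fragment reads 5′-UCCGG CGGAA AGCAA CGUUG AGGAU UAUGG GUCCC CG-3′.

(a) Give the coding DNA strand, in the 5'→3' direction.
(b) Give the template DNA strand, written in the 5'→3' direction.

(a) 5'-TCCGGCGGAAAGCAACGTTGAGGATTATGGGTCCCCG-3'
(b) 5'-CGGGGACCCATAATCCTCAACGTTGCTTTCCGCCGGA-3'

(a) The coding strand matches the mRNA with U→T.
(b) The template strand is the reverse complement of the coding strand.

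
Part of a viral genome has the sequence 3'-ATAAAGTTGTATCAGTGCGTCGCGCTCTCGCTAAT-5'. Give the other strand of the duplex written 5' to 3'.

5'-TATTTCAACATAGTCACGCAGCGCGAGAGCGATTA-3'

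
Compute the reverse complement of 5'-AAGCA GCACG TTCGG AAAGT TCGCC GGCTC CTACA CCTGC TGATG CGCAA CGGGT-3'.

5'-ACCCGTTGCGCATCAGCAGGTGTAGGAGCCGGCGAACTTTCCGAACGTGCTGCTT-3'

Complement each base (A↔T, G↔C): TTCGTCGTGCAAGCCTTTCAAGCGGCCGAGGATGTGGACGACTACGCGTTGCCCA. Then reverse.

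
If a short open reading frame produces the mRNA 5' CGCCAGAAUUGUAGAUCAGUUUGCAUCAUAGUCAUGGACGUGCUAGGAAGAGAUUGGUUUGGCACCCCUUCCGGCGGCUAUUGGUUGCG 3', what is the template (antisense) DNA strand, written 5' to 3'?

Replace U with T to get the coding DNA strand: CGCCAGAATTGTAGATCAGTTTGCATCATAGTCATGGACGTGCTAGGAAGAGATTGGTTTGGCACCCCTTCCGGCGGCTATTGGTTGCG. The template strand is its reverse complement (complement GCGGTCTTAACATCTAGTCAAACGTAGTATCAGTACCTGCACGATCCTTCTCTAACCAAACCGTGGGGAAGGCCGCCGATAACCAACGC, then reverse).

5'-CGCAACCAATAGCCGCCGGAAGGGGTGCCAAACCAATCTCTTCCTAGCACGTCCATGACTATGATGCAAACTGATCTACAATTCTGGCG-3'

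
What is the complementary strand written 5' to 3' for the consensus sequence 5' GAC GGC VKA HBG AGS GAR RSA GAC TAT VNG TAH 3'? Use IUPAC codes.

Standard pairs A↔T, G↔C; ambiguity codes pair R↔Y, K↔M, S↔S, B↔V, H↔D, N↔N. Complement (CTGCCGBMTDVCTCSCTYYSTCTGATABNCATD), then reverse for 5'→3'.

5'-DTACNBATAGTCTSYYTCSCTCVDTMBGCCGTC-3'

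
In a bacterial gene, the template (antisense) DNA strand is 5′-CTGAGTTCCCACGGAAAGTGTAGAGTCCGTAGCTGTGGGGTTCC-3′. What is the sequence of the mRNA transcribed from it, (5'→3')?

The mRNA has the sequence of the coding strand (reverse complement of the template) with T→U. Reverse complement of CTGAGTTCCCACGGAAAGTGTAGAGTCCGTAGCTGTGGGGTTCC is GGAACCCCACAGCTACGGACTCTACACTTTCCGTGGGAACTCAG; then T→U.

5'-GGAACCCCACAGCUACGGACUCUACACUUUCCGUGGGAACUCAG-3'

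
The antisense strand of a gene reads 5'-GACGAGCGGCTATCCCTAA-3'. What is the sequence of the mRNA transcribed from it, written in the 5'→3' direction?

5′-UUAGGGAUAGCCGCUCGUC-3′

RNA polymerase reads the template 3'→5' and synthesizes mRNA 5'→3' by base-pairing (A→U, T→A, G↔C). The complement of the template is CTGCTCGCCGATAGGGATT; antiparallel, so 5'→3' the coding strand is TTAGGGATAGCCGCTCGTC. Replace T with U for the mRNA.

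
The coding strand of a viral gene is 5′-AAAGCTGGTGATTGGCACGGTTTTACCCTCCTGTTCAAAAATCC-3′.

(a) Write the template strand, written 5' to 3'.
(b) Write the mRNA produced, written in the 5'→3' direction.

(a) The template strand is the reverse complement of the coding strand: complement TTTCGACCACTAACCGTGCCAAAATGGGAGGACAAGTTTTTAGG, then reverse.
(b) mRNA matches the coding strand with T→U.

(a) 5'-GGATTTTTGAACAGGAGGGTAAAACCGTGCCAATCACCAGCTTT-3'
(b) 5'-AAAGCUGGUGAUUGGCACGGUUUUACCCUCCUGUUCAAAAAUCC-3'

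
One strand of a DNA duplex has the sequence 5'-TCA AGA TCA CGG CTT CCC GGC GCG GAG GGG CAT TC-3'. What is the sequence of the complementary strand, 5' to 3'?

5'-GAATGCCCCTCCGCGCCGGGAAGCCGTGATCTTGA-3'

Pairing A↔T and G↔C gives AGTTCTAGTGCCGAAGGGCCGCGCCTCCCCGTAAG, running 3'→5'. Reverse for the 5'→3' convention.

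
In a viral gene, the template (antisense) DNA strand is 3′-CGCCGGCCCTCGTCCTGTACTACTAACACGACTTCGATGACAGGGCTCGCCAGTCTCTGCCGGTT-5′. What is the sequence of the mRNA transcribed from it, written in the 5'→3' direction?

5'-GCGGCCGGGAGCAGGACAUGAUGAUUGUGCUGAAGCUACUGUCCCGAGCGGUCAGAGACGGCCAA-3'

Reading the template 3'→5' as shown, RNA polymerase pairs each base (A→U, T→A, G↔C) to build mRNA 5'→3' directly.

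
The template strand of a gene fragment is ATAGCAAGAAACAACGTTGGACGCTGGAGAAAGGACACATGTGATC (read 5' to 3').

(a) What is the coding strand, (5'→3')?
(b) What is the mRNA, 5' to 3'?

(a) 5'-GATCACATGTGTCCTTTCTCCAGCGTCCAACGTTGTTTCTTGCTAT-3'
(b) 5′-GAUCACAUGUGUCCUUUCUCCAGCGUCCAACGUUGUUUCUUGCUAU-3′

(a) The coding strand is the reverse complement of the template: complement TATCGTTCTTTGTTGCAACCTGCGACCTCTTTCCTGTGTACACTAG, then reverse.
(b) mRNA has the coding-strand sequence with T→U.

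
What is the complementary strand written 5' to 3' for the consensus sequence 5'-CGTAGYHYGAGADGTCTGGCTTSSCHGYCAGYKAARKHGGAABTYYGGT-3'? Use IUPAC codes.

5'-ACCRRAVTTCCDMYTTMRCTGRCDGSSAAGCCAGACHTCTCRDRCTACG-3'

Standard pairs A↔T, G↔C; ambiguity codes pair R↔Y, K↔M, S↔S, B↔V, D↔H. Complement (GCATCRDRCTCTHCAGACCGAASSGDCRGTCRMTTYMDCCTTVARRCCA), then reverse for 5'→3'.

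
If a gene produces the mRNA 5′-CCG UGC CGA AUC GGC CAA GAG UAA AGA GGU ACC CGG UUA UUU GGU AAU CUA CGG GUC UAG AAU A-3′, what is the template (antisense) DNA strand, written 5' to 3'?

Replace U with T to get the coding DNA strand: CCGTGCCGAATCGGCCAAGAGTAAAGAGGTACCCGGTTATTTGGTAATCTACGGGTCTAGAATA. The template strand is its reverse complement (complement GGCACGGCTTAGCCGGTTCTCATTTCTCCATGGGCCAATAAACCATTAGATGCCCAGATCTTAT, then reverse).

5'-TATTCTAGACCCGTAGATTACCAAATAACCGGGTACCTCTTTACTCTTGGCCGATTCGGCACGG-3'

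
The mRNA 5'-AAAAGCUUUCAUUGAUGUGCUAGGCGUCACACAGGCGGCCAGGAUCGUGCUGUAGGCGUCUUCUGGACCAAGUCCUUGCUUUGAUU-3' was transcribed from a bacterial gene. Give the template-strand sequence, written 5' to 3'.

Replace U with T to get the coding DNA strand: AAAAGCTTTCATTGATGTGCTAGGCGTCACACAGGCGGCCAGGATCGTGCTGTAGGCGTCTTCTGGACCAAGTCCTTGCTTTGATT. The template strand is its reverse complement (complement TTTTCGAAAGTAACTACACGATCCGCAGTGTGTCCGCCGGTCCTAGCACGACATCCGCAGAAGACCTGGTTCAGGAACGAAACTAA, then reverse).

5′-AATCAAAGCAAGGACTTGGTCCAGAAGACGCCTACAGCACGATCCTGGCCGCCTGTGTGACGCCTAGCACATCAATGAAAGCTTTT-3′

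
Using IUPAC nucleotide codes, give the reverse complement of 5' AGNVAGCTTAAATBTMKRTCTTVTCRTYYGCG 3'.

Standard pairs A↔T, G↔C; ambiguity codes pair R↔Y, M↔K, B↔V, N↔N. Complement (TCNBTCGAATTTAVAKMYAGAABAGYARRCGC), then reverse for 5'→3'.

5′-CGCRRAYGABAAGAYMKAVATTTAAGCTBNCT-3′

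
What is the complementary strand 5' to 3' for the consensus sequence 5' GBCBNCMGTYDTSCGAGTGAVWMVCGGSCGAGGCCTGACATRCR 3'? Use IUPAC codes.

Standard pairs A↔T, G↔C; ambiguity codes pair R↔Y, M↔K, W↔W, S↔S, B↔V, D↔H, N↔N. Complement (CVGVNGKCARHASGCTCACTBWKBGCCSGCTCCGGACTGTAYGY), then reverse for 5'→3'.

5'-YGYATGTCAGGCCTCGSCCGBKWBTCACTCGSAHRACKGNVGVC-3'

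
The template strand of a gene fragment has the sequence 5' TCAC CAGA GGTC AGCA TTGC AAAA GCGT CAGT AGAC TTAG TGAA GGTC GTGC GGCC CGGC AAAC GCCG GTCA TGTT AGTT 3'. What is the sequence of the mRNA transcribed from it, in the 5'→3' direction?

5'-AACUAACAUGACCGGCGUUUGCCGGGCCGCACGACCUUCACUAAGUCUACUGACGCUUUUGCAAUGCUGACCUCUGGUGA-3'

The mRNA has the sequence of the coding strand (reverse complement of the template) with T→U. Reverse complement of TCACCAGAGGTCAGCATTGCAAAAGCGTCAGTAGACTTAGTGAAGGTCGTGCGGCCCGGCAAACGCCGGTCATGTTAGTT is AACTAACATGACCGGCGTTTGCCGGGCCGCACGACCTTCACTAAGTCTACTGACGCTTTTGCAATGCTGACCTCTGGTGA; then T→U.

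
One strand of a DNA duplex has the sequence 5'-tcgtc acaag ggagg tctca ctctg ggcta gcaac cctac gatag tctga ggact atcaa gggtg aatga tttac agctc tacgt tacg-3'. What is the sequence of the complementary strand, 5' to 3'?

Pairing A↔T and G↔C gives AGCAGTGTTCCCTCCAGAGTGAGACCCGATCGTTGGGATGCTATCAGACTCCTGATAGTTCCCACTTACTAAATGTCGAGATGCAATGC, running 3'→5'. Reverse for the 5'→3' convention.

5'-CGTAACGTAGAGCTGTAAATCATTCACCCTTGATAGTCCTCAGACTATCGTAGGGTTGCTAGCCCAGAGTGAGACCTCCCTTGTGACGA-3'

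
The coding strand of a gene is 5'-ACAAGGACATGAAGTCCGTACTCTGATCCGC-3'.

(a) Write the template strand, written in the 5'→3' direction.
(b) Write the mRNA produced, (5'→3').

(a) The template strand is the reverse complement of the coding strand: complement TGTTCCTGTACTTCAGGCATGAGACTAGGCG, then reverse.
(b) mRNA matches the coding strand with T→U.

(a) 5'-GCGGATCAGAGTACGGACTTCATGTCCTTGT-3'
(b) 5′-ACAAGGACAUGAAGUCCGUACUCUGAUCCGC-3′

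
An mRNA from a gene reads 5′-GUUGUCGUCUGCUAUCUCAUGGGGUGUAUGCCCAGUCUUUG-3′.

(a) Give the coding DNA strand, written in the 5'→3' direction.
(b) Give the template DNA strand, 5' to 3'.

(a) The coding strand matches the mRNA with U→T.
(b) The template strand is the reverse complement of the coding strand.

(a) 5′-GTTGTCGTCTGCTATCTCATGGGGTGTATGCCCAGTCTTTG-3′
(b) 5′-CAAAGACTGGGCATACACCCCATGAGATAGCAGACGACAAC-3′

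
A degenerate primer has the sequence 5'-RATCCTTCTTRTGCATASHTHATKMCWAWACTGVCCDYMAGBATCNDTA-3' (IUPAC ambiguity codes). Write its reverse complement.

5'-TAHNGATVCTKRHGGBCAGTWTWGKMATDADSTATGCAYAAGAAGGATY-3'

Standard pairs A↔T, G↔C; ambiguity codes pair R↔Y, M↔K, W↔W, S↔S, B↔V, D↔H, N↔N. Complement (YTAGGAAGAAYACGTATSDADTAMKGWTWTGACBGGHRKTCVTAGNHAT), then reverse for 5'→3'.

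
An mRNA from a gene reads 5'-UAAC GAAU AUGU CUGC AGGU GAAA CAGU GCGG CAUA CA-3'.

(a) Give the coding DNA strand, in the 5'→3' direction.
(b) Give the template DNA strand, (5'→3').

(a) 5′-TAACGAATATGTCTGCAGGTGAAACAGTGCGGCATACA-3′
(b) 5'-TGTATGCCGCACTGTTTCACCTGCAGACATATTCGTTA-3'

(a) The coding strand matches the mRNA with U→T.
(b) The template strand is the reverse complement of the coding strand.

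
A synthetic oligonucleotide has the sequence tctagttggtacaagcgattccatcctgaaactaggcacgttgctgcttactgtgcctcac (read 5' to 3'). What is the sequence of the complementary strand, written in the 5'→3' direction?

5'-GTGAGGCACAGTAAGCAGCAACGTGCCTAGTTTCAGGATGGAATCGCTTGTACCAACTAGA-3'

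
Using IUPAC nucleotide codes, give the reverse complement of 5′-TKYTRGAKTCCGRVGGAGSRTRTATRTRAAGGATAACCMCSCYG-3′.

5'-CRGSGKGGTTATCCTTYAYATAYAYSCTCCBYCGGAMTCYARMA-3'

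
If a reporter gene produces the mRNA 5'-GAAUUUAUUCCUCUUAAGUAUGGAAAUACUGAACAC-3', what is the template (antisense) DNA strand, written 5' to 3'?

Replace U with T to get the coding DNA strand: GAATTTATTCCTCTTAAGTATGGAAATACTGAACAC. The template strand is its reverse complement (complement CTTAAATAAGGAGAATTCATACCTTTATGACTTGTG, then reverse).

5'-GTGTTCAGTATTTCCATACTTAAGAGGAATAAATTC-3'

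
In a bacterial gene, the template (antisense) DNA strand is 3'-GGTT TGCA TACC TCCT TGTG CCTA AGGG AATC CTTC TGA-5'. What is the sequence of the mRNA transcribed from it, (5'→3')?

5′-CCAAACGUAUGGAGGAACACGGAUUCCCUUAGGAAGACU-3′

Reading the template 3'→5' as shown, RNA polymerase pairs each base (A→U, T→A, G↔C) to build mRNA 5'→3' directly.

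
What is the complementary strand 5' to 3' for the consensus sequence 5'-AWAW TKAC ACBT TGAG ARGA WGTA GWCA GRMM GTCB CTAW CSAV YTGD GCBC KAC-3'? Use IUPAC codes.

5'-GTMGVGCHCARBTSGWTAGVGACKKYCTGWCTACWTCYTCTCAAVGTGTMAWTWT-3'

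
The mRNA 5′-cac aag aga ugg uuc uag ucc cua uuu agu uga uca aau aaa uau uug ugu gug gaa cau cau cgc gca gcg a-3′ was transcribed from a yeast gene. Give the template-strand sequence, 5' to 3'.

Replace U with T to get the coding DNA strand: CACAAGAGATGGTTCTAGTCCCTATTTAGTTGATCAAATAAATATTTGTGTGTGGAACATCATCGCGCAGCGA. The template strand is its reverse complement (complement GTGTTCTCTACCAAGATCAGGGATAAATCAACTAGTTTATTTATAAACACACACCTTGTAGTAGCGCGTCGCT, then reverse).

5'-TCGCTGCGCGATGATGTTCCACACACAAATATTTATTTGATCAACTAAATAGGGACTAGAACCATCTCTTGTG-3'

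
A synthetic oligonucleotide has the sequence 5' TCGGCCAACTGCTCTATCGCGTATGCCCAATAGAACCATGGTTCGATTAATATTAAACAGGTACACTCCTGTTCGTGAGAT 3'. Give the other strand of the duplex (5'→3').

5'-ATCTCACGAACAGGAGTGTACCTGTTTAATATTAATCGAACCATGGTTCTATTGGGCATACGCGATAGAGCAGTTGGCCGA-3'

Pairing A↔T and G↔C gives AGCCGGTTGACGAGATAGCGCATACGGGTTATCTTGGTACCAAGCTAATTATAATTTGTCCATGTGAGGACAAGCACTCTA, running 3'→5'. Reverse for the 5'→3' convention.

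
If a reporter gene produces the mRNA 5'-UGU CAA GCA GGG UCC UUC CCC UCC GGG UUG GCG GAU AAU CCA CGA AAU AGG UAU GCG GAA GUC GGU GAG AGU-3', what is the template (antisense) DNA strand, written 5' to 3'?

5′-ACTCTCACCGACTTCCGCATACCTATTTCGTGGATTATCCGCCAACCCGGAGGGGAAGGACCCTGCTTGACA-3′

Replace U with T to get the coding DNA strand: TGTCAAGCAGGGTCCTTCCCCTCCGGGTTGGCGGATAATCCACGAAATAGGTATGCGGAAGTCGGTGAGAGT. The template strand is its reverse complement (complement ACAGTTCGTCCCAGGAAGGGGAGGCCCAACCGCCTATTAGGTGCTTTATCCATACGCCTTCAGCCACTCTCA, then reverse).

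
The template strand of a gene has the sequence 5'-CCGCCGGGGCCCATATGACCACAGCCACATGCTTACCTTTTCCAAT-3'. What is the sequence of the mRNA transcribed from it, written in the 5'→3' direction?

RNA polymerase reads the template 3'→5' and synthesizes mRNA 5'→3' by base-pairing (A→U, T→A, G↔C). The complement of the template is GGCGGCCCCGGGTATACTGGTGTCGGTGTACGAATGGAAAAGGTTA; antiparallel, so 5'→3' the coding strand is ATTGGAAAAGGTAAGCATGTGGCTGTGGTCATATGGGCCCCGGCGG. Replace T with U for the mRNA.

5'-AUUGGAAAAGGUAAGCAUGUGGCUGUGGUCAUAUGGGCCCCGGCGG-3'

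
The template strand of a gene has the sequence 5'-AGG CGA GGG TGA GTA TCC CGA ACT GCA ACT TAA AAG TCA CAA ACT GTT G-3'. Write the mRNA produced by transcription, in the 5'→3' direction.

RNA polymerase reads the template 3'→5' and synthesizes mRNA 5'→3' by base-pairing (A→U, T→A, G↔C). The complement of the template is TCCGCTCCCACTCATAGGGCTTGACGTTGAATTTTCAGTGTTTGACAAC; antiparallel, so 5'→3' the coding strand is CAACAGTTTGTGACTTTTAAGTTGCAGTTCGGGATACTCACCCTCGCCT. Replace T with U for the mRNA.

5′-CAACAGUUUGUGACUUUUAAGUUGCAGUUCGGGAUACUCACCCUCGCCU-3′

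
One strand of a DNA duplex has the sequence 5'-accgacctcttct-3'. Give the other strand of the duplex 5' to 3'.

5'-AGAAGAGGTCGGT-3'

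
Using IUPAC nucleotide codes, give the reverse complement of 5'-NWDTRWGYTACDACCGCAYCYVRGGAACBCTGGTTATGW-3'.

Standard pairs A↔T, G↔C; ambiguity codes pair R↔Y, W↔W, B↔V, D↔H, N↔N. Complement (NWHAYWCRATGHTGGCGTRGRBYCCTTGVGACCAATACW), then reverse for 5'→3'.

5'-WCATAACCAGVGTTCCYBRGRTGCGGTHGTARCWYAHWN-3'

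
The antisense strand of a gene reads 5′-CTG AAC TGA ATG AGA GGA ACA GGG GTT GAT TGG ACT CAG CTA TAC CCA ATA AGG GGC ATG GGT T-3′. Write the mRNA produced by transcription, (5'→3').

RNA polymerase reads the template 3'→5' and synthesizes mRNA 5'→3' by base-pairing (A→U, T→A, G↔C). The complement of the template is GACTTGACTTACTCTCCTTGTCCCCAACTAACCTGAGTCGATATGGGTTATTCCCCGTACCCAA; antiparallel, so 5'→3' the coding strand is AACCCATGCCCCTTATTGGGTATAGCTGAGTCCAATCAACCCCTGTTCCTCTCATTCAGTTCAG. Replace T with U for the mRNA.

5'-AACCCAUGCCCCUUAUUGGGUAUAGCUGAGUCCAAUCAACCCCUGUUCCUCUCAUUCAGUUCAG-3'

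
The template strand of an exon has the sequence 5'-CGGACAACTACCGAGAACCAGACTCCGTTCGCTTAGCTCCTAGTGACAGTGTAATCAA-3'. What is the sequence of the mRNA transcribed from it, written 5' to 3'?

RNA polymerase reads the template 3'→5' and synthesizes mRNA 5'→3' by base-pairing (A→U, T→A, G↔C). The complement of the template is GCCTGTTGATGGCTCTTGGTCTGAGGCAAGCGAATCGAGGATCACTGTCACATTAGTT; antiparallel, so 5'→3' the coding strand is TTGATTACACTGTCACTAGGAGCTAAGCGAACGGAGTCTGGTTCTCGGTAGTTGTCCG. Replace T with U for the mRNA.

5'-UUGAUUACACUGUCACUAGGAGCUAAGCGAACGGAGUCUGGUUCUCGGUAGUUGUCCG-3'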